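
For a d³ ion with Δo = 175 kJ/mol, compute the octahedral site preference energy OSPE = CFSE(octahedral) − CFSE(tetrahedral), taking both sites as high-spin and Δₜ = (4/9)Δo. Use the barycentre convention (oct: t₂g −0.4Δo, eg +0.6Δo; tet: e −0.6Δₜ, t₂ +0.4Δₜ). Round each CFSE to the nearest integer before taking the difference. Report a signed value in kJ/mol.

-148

Octahedral high-spin t₂g³ eg⁰: CFSE = -1.2 × 175 = -210 kJ/mol.
Tetrahedral e² t₂¹ gives -0.8Δₜ = -0.8 × (4/9) × 175 = -62 kJ/mol.
Subtracting, OSPE = -210 − (-62) = -148 kJ/mol.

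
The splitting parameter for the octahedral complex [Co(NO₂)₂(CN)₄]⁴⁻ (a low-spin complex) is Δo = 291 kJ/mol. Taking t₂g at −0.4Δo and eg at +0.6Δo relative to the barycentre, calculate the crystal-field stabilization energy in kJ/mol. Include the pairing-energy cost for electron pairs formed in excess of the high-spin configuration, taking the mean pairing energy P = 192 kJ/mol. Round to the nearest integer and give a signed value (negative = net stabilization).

-332

Ligand charges: 2×(-1) from NO₂⁻ and 4×(-1) from CN⁻ sum to -6; with overall charge -4, Co is +2.
Co sits in group 9; removing 2 electrons leaves Co²⁺ with 9 − 2 = 7 d electrons.
Configuration: t₂g⁶ eg¹.
CFSE(orbital) = 6×(-0.4Δo) + 1×(0.6Δo) = -1.8Δo; with Δo = 291 kJ/mol that is -524 kJ/mol.
Relative to high-spin t₂g⁵ eg² (2 paired), the low-spin configuration has 1 additional pair, contributing +1 × 192 = +192 kJ/mol.
Overall CFSE = -524 + 192 = -332 kJ/mol.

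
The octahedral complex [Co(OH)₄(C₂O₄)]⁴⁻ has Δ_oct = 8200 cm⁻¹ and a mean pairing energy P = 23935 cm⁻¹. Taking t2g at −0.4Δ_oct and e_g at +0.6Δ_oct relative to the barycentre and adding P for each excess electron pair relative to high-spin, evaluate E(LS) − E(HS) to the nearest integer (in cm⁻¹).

Ligand charges: 4×(-1) from OH⁻ and 1×(-2) from C₂O₄²⁻ sum to -6; with overall charge -4, Co is +2.
Co is in group 9, so Co²⁺ is d⁷ (9 − 2 = 7).
In the high-spin limit (t2g^5 e_g^2) the orbital term is -0.8Δ_oct = -6560 cm⁻¹, with no excess pairing.
Low-spin t2g^6 e_g^1 gives -1.8Δ_oct = -14760 cm⁻¹, but forming 1 extra pair costs 1P = 23935 cm⁻¹, so E(LS) = -14760 + 23935 = 9175 cm⁻¹.
Thus E(LS) − E(HS) = 15735 cm⁻¹.

15735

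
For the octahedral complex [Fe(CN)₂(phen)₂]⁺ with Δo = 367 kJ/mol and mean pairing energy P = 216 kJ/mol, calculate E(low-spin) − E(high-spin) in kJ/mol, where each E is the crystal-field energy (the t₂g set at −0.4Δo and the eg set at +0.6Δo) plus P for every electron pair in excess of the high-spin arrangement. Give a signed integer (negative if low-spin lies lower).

Ligand charges: 2×(-1) from CN⁻ and 2×(+0) from phen sum to -2; with overall charge +1, Fe is +3.
Fe sits in group 8; removing 3 electrons leaves Fe³⁺ with 8 − 3 = 5 d electrons.
High-spin: t₂g³ eg², CFSE = 0.0Δo = 0 kJ/mol.
Low-spin: t₂g⁵ eg⁰, orbital CFSE = -2.0Δo = -734 kJ/mol; plus 2 excess pairs × P = +432 kJ/mol; total -302 kJ/mol.
E(LS) − E(HS) = -302 − (0) = -302 kJ/mol.

-302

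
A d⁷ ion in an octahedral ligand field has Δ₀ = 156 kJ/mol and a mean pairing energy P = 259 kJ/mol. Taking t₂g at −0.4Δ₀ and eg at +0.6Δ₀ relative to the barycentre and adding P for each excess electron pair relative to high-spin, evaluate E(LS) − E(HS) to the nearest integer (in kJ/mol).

103

In the high-spin limit (t₂g⁵ eg²) the orbital term is -0.8Δ₀ = -125 kJ/mol, with no excess pairing.
Low-spin: t₂g⁶ eg¹, orbital CFSE = -1.8Δ₀ = -281 kJ/mol; plus 1 excess pair × P = +259 kJ/mol; total -22 kJ/mol.
E(LS) − E(HS) = -22 − (-125) = 103 kJ/mol.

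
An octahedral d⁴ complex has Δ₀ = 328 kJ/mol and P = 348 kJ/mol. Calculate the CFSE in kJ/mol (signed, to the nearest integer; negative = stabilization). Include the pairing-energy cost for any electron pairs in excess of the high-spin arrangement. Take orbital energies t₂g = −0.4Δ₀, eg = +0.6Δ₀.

With Δ₀ < P the complex is high-spin.
Filling d⁴ accordingly: t₂g³ eg¹.
Orbital CFSE = -0.6Δ₀ = -0.6 × 328 = -197 kJ/mol.
High-spin has no excess pairs, so no pairing correction applies.

-197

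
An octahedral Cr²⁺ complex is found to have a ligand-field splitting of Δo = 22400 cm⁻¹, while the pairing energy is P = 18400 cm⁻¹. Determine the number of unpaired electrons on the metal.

Cr sits in group 6; removing 2 electrons leaves Cr²⁺ with 6 − 2 = 4 d electrons.
With Δo > P the complex is low-spin.
Configuration: t₂g⁴ eg⁰.
Unpaired electrons: 2.

2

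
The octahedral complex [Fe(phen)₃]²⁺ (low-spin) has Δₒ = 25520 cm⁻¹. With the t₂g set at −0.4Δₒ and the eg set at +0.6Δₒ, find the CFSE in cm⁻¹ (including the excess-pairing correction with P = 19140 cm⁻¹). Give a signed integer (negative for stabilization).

phen is neutral, so the +2 overall charge sits on Fe: oxidation state +2.
Group 8 minus oxidation state +2 gives a d⁶ configuration for Fe²⁺.
Configuration: t₂g⁶ eg⁰.
CFSE(orbital) = 6×(-0.4Δₒ) + 0×(0.6Δₒ) = -2.4Δₒ; with Δₒ = 25520 cm⁻¹ that is -61248 cm⁻¹.
Relative to high-spin t₂g⁴ eg² (1 paired), the low-spin configuration has 2 additional pairs, contributing +2 × 19140 = +38280 cm⁻¹.
Net CFSE = -61248 + 38280 = -22968 cm⁻¹.

-22968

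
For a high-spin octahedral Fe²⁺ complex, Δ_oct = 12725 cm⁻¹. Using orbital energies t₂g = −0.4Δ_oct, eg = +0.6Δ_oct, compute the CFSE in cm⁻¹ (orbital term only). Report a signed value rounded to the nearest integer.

-5090

Fe²⁺: group 8, so d-count = 8 − 2 = 6.
Electron filling gives t₂g⁴ eg².
The orbital stabilization is -0.4Δ_oct = -0.4 × 12725 = -5090 cm⁻¹.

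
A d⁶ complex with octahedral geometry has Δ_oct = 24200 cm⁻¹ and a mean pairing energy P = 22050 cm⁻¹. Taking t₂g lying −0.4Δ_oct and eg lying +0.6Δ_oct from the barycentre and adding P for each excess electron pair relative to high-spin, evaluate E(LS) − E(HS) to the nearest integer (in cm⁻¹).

In the high-spin limit (t₂g⁴ eg²) the orbital term is -0.4Δ_oct = -9680 cm⁻¹, with no excess pairing.
Low-spin t₂g⁶ eg⁰ gives -2.4Δ_oct = -58080 cm⁻¹, but forming 2 extra pairs costs 2P = 44100 cm⁻¹, so E(LS) = -58080 + 44100 = -13980 cm⁻¹.
E(LS) − E(HS) = -13980 − (-9680) = -4300 cm⁻¹.

-4300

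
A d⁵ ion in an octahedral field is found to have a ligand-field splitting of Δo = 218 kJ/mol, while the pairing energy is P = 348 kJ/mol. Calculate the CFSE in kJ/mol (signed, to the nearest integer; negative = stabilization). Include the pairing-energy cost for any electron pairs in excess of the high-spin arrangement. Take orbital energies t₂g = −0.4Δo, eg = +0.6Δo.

Since Δo = 218 kJ/mol < P = 348 kJ/mol, the complex adopts the high-spin configuration.
Configuration: t₂g³ eg².
Orbital CFSE = 0.0Δo = 0.0 × 218 = 0 kJ/mol.
High-spin has no excess pairs, so no pairing correction applies.

0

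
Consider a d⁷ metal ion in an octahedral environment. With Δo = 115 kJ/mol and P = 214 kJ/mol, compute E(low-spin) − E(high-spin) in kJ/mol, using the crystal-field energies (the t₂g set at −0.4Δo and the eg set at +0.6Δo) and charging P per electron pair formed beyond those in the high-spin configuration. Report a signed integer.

High-spin: t₂g⁵ eg², CFSE = -0.8Δo = -92 kJ/mol.
Low-spin t₂g⁶ eg¹ gives -1.8Δo = -207 kJ/mol, but forming 1 extra pair costs 1P = 214 kJ/mol, so E(LS) = -207 + 214 = 7 kJ/mol.
The difference is 7 − (-92) = 99 kJ/mol, so high-spin lies lower.

99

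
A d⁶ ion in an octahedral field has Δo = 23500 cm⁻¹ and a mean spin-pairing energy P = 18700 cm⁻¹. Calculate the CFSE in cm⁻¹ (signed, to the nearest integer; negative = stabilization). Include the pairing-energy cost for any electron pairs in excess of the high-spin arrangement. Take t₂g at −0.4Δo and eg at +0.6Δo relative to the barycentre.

-19000

Since Δo = 23500 cm⁻¹ > P = 18700 cm⁻¹, the complex adopts the low-spin configuration.
Filling d⁶ accordingly: t₂g⁶ eg⁰.
Orbital CFSE = -2.4Δo = -2.4 × 23500 = -56400 cm⁻¹.
Excess pairs vs high-spin: 3 − 1 = 2; pairing cost = +37400 cm⁻¹.
Net CFSE = -56400 + 37400 = -19000 cm⁻¹.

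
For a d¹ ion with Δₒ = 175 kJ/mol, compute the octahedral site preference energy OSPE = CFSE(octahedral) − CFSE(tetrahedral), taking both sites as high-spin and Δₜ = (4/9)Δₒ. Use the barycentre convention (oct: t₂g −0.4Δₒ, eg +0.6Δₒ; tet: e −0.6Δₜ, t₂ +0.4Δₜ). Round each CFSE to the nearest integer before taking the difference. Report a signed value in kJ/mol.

In an octahedral site d¹ (HS) is t2g^1 e_g^0, giving CFSE(oct) = -0.4Δₒ = -70 kJ/mol.
Tetrahedral e^1 t2^0 gives -0.6Δₜ = -0.6 × (4/9) × 175 = -47 kJ/mol.
Subtracting, OSPE = -70 − (-47) = -23 kJ/mol.

-23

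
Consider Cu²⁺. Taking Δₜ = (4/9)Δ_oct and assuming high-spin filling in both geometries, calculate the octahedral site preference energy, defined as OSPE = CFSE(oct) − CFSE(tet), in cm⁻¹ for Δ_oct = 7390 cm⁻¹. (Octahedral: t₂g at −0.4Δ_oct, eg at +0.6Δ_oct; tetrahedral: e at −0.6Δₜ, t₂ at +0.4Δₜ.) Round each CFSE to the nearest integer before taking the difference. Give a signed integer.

Cu²⁺: group 11, so d-count = 11 − 2 = 9.
In an octahedral site d⁹ (HS) is t2g^6 e_g^3, giving CFSE(oct) = -0.6Δ_oct = -4434 cm⁻¹.
In a tetrahedral site the filling is e^4 t2^5: CFSE(tet) = -0.4Δₜ = -0.4 × (4/9)(7390) = -1314 cm⁻¹.
OSPE = CFSE(oct) − CFSE(tet) = -4434 − (-1314) = -3120 cm⁻¹.

-3120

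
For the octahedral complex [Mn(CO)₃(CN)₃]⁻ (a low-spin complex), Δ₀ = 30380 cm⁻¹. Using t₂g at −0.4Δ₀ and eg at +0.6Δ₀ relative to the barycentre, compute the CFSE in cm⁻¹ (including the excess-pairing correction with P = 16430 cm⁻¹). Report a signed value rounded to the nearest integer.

Ligand charges: 3×(+0) from CO and 3×(-1) from CN⁻ sum to -3; with overall charge -1, Mn is +2.
Mn sits in group 7; removing 2 electrons leaves Mn²⁺ with 7 − 2 = 5 d electrons.
Configuration: t₂g⁵ eg⁰.
Orbital CFSE = 5(-0.4) + 0(0.6) = -2.0Δ₀ = -2.0 × 30380 = -60760 cm⁻¹.
Pairing penalty: 2 pairs vs 0 in the high-spin reference → 2 extra × P = 32860 cm⁻¹.
Combining: -60760 + 32860 = -27900 cm⁻¹.

-27900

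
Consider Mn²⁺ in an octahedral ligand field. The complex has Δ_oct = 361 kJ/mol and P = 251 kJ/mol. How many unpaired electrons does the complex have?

1

Mn sits in group 7; removing 2 electrons leaves Mn²⁺ with 7 − 2 = 5 d electrons.
Here Δ_oct > P (361 > 251), so the low-spin state is favoured.
That gives t₂g⁵ eg⁰.
Unpaired electrons: 1.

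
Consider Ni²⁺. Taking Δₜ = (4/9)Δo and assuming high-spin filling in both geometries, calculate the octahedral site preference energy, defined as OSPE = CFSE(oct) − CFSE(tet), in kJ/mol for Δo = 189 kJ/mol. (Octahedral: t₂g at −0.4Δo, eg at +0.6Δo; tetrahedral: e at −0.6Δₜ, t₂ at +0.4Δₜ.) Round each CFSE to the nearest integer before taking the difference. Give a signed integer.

-160

Ni sits in group 10; removing 2 electrons leaves Ni²⁺ with 10 − 2 = 8 d electrons.
Octahedral high-spin t₂g⁶ eg²: CFSE = -1.2 × 189 = -227 kJ/mol.
In a tetrahedral site the filling is e⁴ t₂⁴: CFSE(tet) = -0.8Δₜ = -0.8 × (4/9)(189) = -67 kJ/mol.
Subtracting, OSPE = -227 − (-67) = -160 kJ/mol.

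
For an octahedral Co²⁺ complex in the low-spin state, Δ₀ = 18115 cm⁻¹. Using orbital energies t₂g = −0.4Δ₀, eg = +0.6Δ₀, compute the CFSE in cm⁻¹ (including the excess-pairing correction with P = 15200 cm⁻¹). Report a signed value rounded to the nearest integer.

-17407

Co sits in group 9; removing 2 electrons leaves Co²⁺ with 9 − 2 = 7 d electrons.
The d⁷ electrons fill as t₂g⁶ eg¹.
The orbital stabilization is -1.8Δ₀ = -1.8 × 18115 = -32607 cm⁻¹.
Relative to high-spin t₂g⁵ eg² (2 paired), the low-spin configuration has 1 additional pair, contributing +1 × 15200 = +15200 cm⁻¹.
Overall CFSE = -32607 + 15200 = -17407 cm⁻¹.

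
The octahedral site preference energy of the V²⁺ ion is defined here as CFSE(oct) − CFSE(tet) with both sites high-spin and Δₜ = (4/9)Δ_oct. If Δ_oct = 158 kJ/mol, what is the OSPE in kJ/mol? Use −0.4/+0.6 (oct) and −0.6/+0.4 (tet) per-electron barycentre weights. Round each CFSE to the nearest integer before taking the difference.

-134

V²⁺: group 5, so d-count = 5 − 2 = 3.
In an octahedral site d³ (HS) is t2g^3 e_g^0, giving CFSE(oct) = -1.2Δ_oct = -190 kJ/mol.
In a tetrahedral site the filling is e^2 t2^1: CFSE(tet) = -0.8Δₜ = -0.8 × (4/9)(158) = -56 kJ/mol.
OSPE = -190 − (-56) = -134 kJ/mol.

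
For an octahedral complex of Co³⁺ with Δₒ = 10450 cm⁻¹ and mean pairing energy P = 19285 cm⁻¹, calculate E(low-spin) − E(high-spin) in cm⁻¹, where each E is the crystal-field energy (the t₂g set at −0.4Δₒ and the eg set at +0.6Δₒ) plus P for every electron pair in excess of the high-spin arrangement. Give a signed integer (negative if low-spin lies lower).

17670

Co³⁺: group 9, so d-count = 9 − 3 = 6.
High-spin: t₂g⁴ eg², CFSE = -0.4Δₒ = -4180 cm⁻¹.
Low-spin: t₂g⁶ eg⁰, orbital CFSE = -2.4Δₒ = -25080 cm⁻¹; plus 2 excess pairs × P = +38570 cm⁻¹; total 13490 cm⁻¹.
Thus E(LS) − E(HS) = 17670 cm⁻¹.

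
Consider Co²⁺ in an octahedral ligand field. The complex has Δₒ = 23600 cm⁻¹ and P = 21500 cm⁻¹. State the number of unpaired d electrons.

1

Co is in group 9, so Co²⁺ is d⁷ (9 − 2 = 7).
With Δₒ > P the complex is low-spin.
Filling d⁷ accordingly: t₂g⁶ eg¹.
Unpaired electrons: 1.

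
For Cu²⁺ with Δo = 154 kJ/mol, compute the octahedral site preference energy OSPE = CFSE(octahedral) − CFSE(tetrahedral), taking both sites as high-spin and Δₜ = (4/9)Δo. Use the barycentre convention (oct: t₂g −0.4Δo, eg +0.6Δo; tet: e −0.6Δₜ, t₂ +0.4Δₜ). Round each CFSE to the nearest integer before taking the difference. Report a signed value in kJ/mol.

-65

Cu²⁺: group 11, so d-count = 11 − 2 = 9.
Octahedral high-spin t₂g⁶ eg³: CFSE = -0.6 × 154 = -92 kJ/mol.
Tetrahedral: e⁴ t₂⁵, CFSE = 4(−0.6) + 5(+0.4) = -0.4Δₜ = -0.4 × (4/9) × 154 = -27 kJ/mol.
OSPE = -92 − (-27) = -65 kJ/mol.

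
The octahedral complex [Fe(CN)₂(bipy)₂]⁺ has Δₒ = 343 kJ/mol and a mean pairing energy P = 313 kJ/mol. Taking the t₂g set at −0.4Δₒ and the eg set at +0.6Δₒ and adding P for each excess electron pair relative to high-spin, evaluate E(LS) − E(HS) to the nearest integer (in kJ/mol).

-60

Ligand charges: 2×(-1) from CN⁻ and 2×(+0) from bipy sum to -2; with overall charge +1, Fe is +3.
Fe³⁺: group 8, so d-count = 8 − 3 = 5.
High-spin: t₂g³ eg², CFSE = 0.0Δₒ = 0 kJ/mol.
For low-spin the configuration is t₂g⁵ eg⁰: orbital energy -2.0 × 343 = -686 kJ/mol, and 2 additional pairs relative to high-spin add 626 kJ/mol, giving -60 kJ/mol.
E(LS) − E(HS) = -60 − (0) = -60 kJ/mol.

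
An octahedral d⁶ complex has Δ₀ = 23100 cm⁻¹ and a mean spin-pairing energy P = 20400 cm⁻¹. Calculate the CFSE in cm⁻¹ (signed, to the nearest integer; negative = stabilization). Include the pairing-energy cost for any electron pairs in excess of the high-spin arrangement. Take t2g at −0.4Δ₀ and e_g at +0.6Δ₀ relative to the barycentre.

-14640

Since Δ₀ = 23100 cm⁻¹ > P = 20400 cm⁻¹, the complex adopts the low-spin configuration.
Configuration: t2g^6 e_g^0.
Orbital CFSE = -2.4Δ₀ = -2.4 × 23100 = -55440 cm⁻¹.
Excess pairs vs high-spin: 3 − 1 = 2; pairing cost = +40800 cm⁻¹.
Net CFSE = -55440 + 40800 = -14640 cm⁻¹.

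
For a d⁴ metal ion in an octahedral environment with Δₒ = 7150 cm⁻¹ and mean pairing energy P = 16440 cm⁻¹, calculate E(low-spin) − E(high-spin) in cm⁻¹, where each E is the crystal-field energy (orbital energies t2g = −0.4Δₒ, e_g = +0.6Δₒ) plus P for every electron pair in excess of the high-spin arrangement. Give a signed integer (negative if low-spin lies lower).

9290

High-spin d⁴ fills as t2g^3 e_g^1 with CFSE 3(−0.4) + 1(+0.6) = -0.6Δₒ = -4290 cm⁻¹.
Low-spin: t2g^4 e_g^0, orbital CFSE = -1.6Δₒ = -11440 cm⁻¹; plus 1 excess pair × P = +16440 cm⁻¹; total 5000 cm⁻¹.
The difference is 5000 − (-4290) = 9290 cm⁻¹, so high-spin lies lower.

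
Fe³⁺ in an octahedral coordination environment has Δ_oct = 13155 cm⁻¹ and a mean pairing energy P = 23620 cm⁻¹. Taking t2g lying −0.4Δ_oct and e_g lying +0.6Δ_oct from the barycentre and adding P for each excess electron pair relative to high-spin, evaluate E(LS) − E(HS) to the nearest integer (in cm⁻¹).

20930

Fe is in group 8, so Fe³⁺ is d⁵ (8 − 3 = 5).
In the high-spin limit (t2g^3 e_g^2) the orbital term is 0.0Δ_oct = 0 cm⁻¹, with no excess pairing.
Low-spin t2g^5 e_g^0 gives -2.0Δ_oct = -26310 cm⁻¹, but forming 2 extra pairs costs 2P = 47240 cm⁻¹, so E(LS) = -26310 + 47240 = 20930 cm⁻¹.
E(LS) − E(HS) = 20930 − (0) = 20930 cm⁻¹.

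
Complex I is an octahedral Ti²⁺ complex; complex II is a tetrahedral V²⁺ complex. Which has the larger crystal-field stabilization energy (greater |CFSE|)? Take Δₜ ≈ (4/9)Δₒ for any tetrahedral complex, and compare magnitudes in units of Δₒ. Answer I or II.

I

I: Ti²⁺: group 4, so d-count = 4 − 2 = 2; t2g^2 e_g^0, CFSE = -0.8Δₒ.
II: V sits in group 5; removing 2 electrons leaves V²⁺ with 5 − 2 = 3 d electrons; Tetrahedral splitting is small, so the complex is high-spin; e^2 t2^1, CFSE = -0.8Δₜ ≈ -0.36Δₒ.
So I has the larger |CFSE|.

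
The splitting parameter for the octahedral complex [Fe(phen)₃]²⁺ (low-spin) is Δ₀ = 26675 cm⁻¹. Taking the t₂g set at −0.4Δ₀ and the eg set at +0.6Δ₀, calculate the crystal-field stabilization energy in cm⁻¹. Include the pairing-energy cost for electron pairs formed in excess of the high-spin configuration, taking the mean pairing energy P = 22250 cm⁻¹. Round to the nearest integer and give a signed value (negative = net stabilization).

-19520

phen is neutral, so the +2 overall charge sits on Fe: oxidation state +2.
Group 8 minus oxidation state +2 gives a d⁶ configuration for Fe²⁺.
Electron filling gives t₂g⁶ eg⁰.
The orbital stabilization is -2.4Δ₀ = -2.4 × 26675 = -64020 cm⁻¹.
Relative to high-spin t₂g⁴ eg² (1 paired), the low-spin configuration has 2 additional pairs, contributing +2 × 22250 = +44500 cm⁻¹.
Net CFSE = -64020 + 44500 = -19520 cm⁻¹.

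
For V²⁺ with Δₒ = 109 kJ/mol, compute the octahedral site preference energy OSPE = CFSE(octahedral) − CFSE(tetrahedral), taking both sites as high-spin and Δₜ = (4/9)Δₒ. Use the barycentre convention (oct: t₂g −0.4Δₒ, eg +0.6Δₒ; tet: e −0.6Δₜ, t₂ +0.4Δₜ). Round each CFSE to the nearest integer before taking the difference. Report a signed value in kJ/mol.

-92

Group 5 minus oxidation state +2 gives a d³ configuration for V²⁺.
In an octahedral site d³ (HS) is t2g^3 e_g^0, giving CFSE(oct) = -1.2Δₒ = -131 kJ/mol.
Tetrahedral e^2 t2^1 gives -0.8Δₜ = -0.8 × (4/9) × 109 = -39 kJ/mol.
Subtracting, OSPE = -131 − (-39) = -92 kJ/mol.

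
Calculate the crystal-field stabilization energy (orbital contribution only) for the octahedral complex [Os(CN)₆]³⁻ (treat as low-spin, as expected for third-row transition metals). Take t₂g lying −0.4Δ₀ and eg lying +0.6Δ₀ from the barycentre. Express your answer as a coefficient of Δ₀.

-2.0 Δ₀

Each CN⁻ contributes -1; 6 × (-1) = -6. With overall charge -3, Os is in the +3 oxidation state.
Os³⁺: group 8, so d-count = 8 − 3 = 5.
Configuration: t₂g⁵ eg⁰.
CFSE = 5(-0.4Δ₀) + 0(0.6Δ₀) = -2.0Δ₀ + 0.0Δ₀ = -2.0Δ₀.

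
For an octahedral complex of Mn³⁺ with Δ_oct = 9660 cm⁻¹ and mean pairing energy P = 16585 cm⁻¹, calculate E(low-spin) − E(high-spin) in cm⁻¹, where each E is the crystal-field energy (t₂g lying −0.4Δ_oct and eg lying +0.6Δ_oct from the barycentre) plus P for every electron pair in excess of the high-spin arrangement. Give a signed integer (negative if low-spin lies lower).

Group 7 minus oxidation state +3 gives a d⁴ configuration for Mn³⁺.
In the high-spin limit (t₂g³ eg¹) the orbital term is -0.6Δ_oct = -5796 cm⁻¹, with no excess pairing.
Low-spin: t₂g⁴ eg⁰, orbital CFSE = -1.6Δ_oct = -15456 cm⁻¹; plus 1 excess pair × P = +16585 cm⁻¹; total 1129 cm⁻¹.
E(LS) − E(HS) = 1129 − (-5796) = 6925 cm⁻¹.

6925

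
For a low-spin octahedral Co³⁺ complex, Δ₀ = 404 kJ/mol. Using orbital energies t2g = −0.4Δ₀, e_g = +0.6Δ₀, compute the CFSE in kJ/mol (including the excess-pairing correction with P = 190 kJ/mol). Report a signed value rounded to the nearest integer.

Co sits in group 9; removing 3 electrons leaves Co³⁺ with 9 − 3 = 6 d electrons.
Configuration: t2g^6 e_g^0.
Orbital CFSE = 6(-0.4) + 0(0.6) = -2.4Δ₀ = -2.4 × 404 = -970 kJ/mol.
Pairing penalty: 3 pairs vs 1 in the high-spin reference → 2 extra × P = 380 kJ/mol.
Combining: -970 + 380 = -590 kJ/mol.

-590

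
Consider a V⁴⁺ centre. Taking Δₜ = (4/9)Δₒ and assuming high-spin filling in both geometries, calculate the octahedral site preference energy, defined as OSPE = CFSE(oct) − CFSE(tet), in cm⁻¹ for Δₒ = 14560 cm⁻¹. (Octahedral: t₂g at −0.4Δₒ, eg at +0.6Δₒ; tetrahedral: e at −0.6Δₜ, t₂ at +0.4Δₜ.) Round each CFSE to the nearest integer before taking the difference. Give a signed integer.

V is in group 5, so V⁴⁺ is d¹ (5 − 4 = 1).
In an octahedral site d¹ (HS) is t2g^1 e_g^0, giving CFSE(oct) = -0.4Δₒ = -5824 cm⁻¹.
Tetrahedral: e^1 t2^0, CFSE = 1(−0.6) + 0(+0.4) = -0.6Δₜ = -0.6 × (4/9) × 14560 = -3883 cm⁻¹.
OSPE = CFSE(oct) − CFSE(tet) = -5824 − (-3883) = -1941 cm⁻¹.

-1941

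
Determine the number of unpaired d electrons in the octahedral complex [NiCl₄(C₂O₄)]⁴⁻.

2

Ligand charges: 4×(-1) from Cl⁻ and 1×(-2) from C₂O₄²⁻ sum to -6; with overall charge -4, Ni is +2.
Group 10 minus oxidation state +2 gives a d⁸ configuration for Ni²⁺.
Configuration: t2g^6 e_g^2, giving 2 unpaired electrons.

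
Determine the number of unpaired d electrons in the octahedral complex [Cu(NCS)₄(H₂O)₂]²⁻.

Ligand charges: 4×(-1) from NCS⁻ and 2×(+0) from H₂O sum to -4; with overall charge -2, Cu is +2.
Cu²⁺: group 11, so d-count = 11 − 2 = 9.
Configuration: t2g^6 e_g^3, giving 1 unpaired electron.

1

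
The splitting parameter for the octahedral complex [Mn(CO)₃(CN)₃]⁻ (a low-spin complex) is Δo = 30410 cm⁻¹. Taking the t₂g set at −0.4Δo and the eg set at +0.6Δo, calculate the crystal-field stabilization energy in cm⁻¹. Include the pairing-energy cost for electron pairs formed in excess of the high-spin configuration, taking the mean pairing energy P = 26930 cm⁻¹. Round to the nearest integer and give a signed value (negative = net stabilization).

Ligand charges: 3×(+0) from CO and 3×(-1) from CN⁻ sum to -3; with overall charge -1, Mn is +2.
Mn sits in group 7; removing 2 electrons leaves Mn²⁺ with 7 − 2 = 5 d electrons.
Electron filling gives t₂g⁵ eg⁰.
The orbital stabilization is -2.0Δo = -2.0 × 30410 = -60820 cm⁻¹.
Relative to high-spin t₂g³ eg² (0 paired), the low-spin configuration has 2 additional pairs, contributing +2 × 26930 = +53860 cm⁻¹.
Net CFSE = -60820 + 53860 = -6960 cm⁻¹.

-6960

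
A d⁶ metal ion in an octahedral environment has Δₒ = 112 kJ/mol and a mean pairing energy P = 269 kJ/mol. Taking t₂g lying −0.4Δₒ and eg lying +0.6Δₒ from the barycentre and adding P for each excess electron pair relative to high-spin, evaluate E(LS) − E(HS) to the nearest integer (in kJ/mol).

314

High-spin d⁶ fills as t₂g⁴ eg² with CFSE 4(−0.4) + 2(+0.6) = -0.4Δₒ = -45 kJ/mol.
Low-spin t₂g⁶ eg⁰ gives -2.4Δₒ = -269 kJ/mol, but forming 2 extra pairs costs 2P = 538 kJ/mol, so E(LS) = -269 + 538 = 269 kJ/mol.
Thus E(LS) − E(HS) = 314 kJ/mol.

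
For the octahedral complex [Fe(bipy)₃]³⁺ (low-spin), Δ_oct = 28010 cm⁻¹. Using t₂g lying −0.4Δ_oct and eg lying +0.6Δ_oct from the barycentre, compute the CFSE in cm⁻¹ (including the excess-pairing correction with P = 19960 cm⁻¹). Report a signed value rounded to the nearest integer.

bipy is neutral, so the +3 overall charge sits on Fe: oxidation state +3.
Group 8 minus oxidation state +3 gives a d⁵ configuration for Fe³⁺.
The d⁵ electrons fill as t₂g⁵ eg⁰.
CFSE(orbital) = 5×(-0.4Δ_oct) + 0×(0.6Δ_oct) = -2.0Δ_oct; with Δ_oct = 28010 cm⁻¹ that is -56020 cm⁻¹.
High-spin d⁵ would be t₂g³ eg² with 0 pairs; low-spin has 2, so 2 excess pairs cost +2P = +39920 cm⁻¹.
Combining: -56020 + 39920 = -16100 cm⁻¹.

-16100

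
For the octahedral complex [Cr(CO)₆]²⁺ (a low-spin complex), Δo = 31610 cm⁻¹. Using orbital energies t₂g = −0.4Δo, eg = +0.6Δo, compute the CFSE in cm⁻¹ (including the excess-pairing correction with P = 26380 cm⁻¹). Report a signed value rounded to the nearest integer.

CO is neutral, so the +2 overall charge sits on Cr: oxidation state +2.
Group 6 minus oxidation state +2 gives a d⁴ configuration for Cr²⁺.
Electron filling gives t₂g⁴ eg⁰.
CFSE(orbital) = 4×(-0.4Δo) + 0×(0.6Δo) = -1.6Δo; with Δo = 31610 cm⁻¹ that is -50576 cm⁻¹.
High-spin d⁴ would be t₂g³ eg¹ with 0 pairs; low-spin has 1, so 1 excess pair costs +1P = +26380 cm⁻¹.
Overall CFSE = -50576 + 26380 = -24196 cm⁻¹.

-24196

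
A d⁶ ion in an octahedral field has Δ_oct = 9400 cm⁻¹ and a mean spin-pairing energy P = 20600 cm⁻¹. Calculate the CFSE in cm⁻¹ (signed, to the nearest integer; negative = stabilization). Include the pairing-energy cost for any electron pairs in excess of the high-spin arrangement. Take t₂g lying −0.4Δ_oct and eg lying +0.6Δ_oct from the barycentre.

Δ_oct < P, so pairing is avoided: the ground state is high-spin.
Configuration: t₂g⁴ eg².
Orbital CFSE = -0.4Δ_oct = -0.4 × 9400 = -3760 cm⁻¹.
High-spin has no excess pairs, so no pairing correction applies.

-3760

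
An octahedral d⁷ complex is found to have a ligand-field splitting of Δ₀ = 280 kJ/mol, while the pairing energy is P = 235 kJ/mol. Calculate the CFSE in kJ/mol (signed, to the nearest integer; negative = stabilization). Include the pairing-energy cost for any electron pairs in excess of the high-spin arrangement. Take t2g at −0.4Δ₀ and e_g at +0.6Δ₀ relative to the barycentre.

-269

With Δ₀ > P the complex is low-spin.
Configuration: t2g^6 e_g^1.
Orbital CFSE = -1.8Δ₀ = -1.8 × 280 = -504 kJ/mol.
Excess pairs vs high-spin: 3 − 2 = 1; pairing cost = +235 kJ/mol.
Net CFSE = -504 + 235 = -269 kJ/mol.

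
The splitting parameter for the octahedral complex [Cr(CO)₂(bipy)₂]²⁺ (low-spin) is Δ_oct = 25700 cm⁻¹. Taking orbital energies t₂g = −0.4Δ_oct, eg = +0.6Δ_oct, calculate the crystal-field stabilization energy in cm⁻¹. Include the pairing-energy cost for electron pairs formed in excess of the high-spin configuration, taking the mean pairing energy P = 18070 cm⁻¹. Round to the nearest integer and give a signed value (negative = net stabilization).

-23050

Ligand charges: 2×(+0) from CO and 2×(+0) from bipy sum to +0; with overall charge +2, Cr is +2.
Cr is in group 6, so Cr²⁺ is d⁴ (6 − 2 = 4).
Configuration: t₂g⁴ eg⁰.
The orbital stabilization is -1.6Δ_oct = -1.6 × 25700 = -41120 cm⁻¹.
Pairing penalty: 1 pair vs 0 in the high-spin reference → 1 extra × P = 18070 cm⁻¹.
Combining: -41120 + 18070 = -23050 cm⁻¹.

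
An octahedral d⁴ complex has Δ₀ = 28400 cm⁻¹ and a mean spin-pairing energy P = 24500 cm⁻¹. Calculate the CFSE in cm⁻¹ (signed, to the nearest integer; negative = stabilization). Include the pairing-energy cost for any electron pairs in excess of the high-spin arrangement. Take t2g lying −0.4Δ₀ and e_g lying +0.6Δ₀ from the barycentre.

Here Δ₀ > P (28400 > 24500), so the low-spin state is favoured.
Filling d⁴ accordingly: t2g^4 e_g^0.
Orbital CFSE = -1.6Δ₀ = -1.6 × 28400 = -45440 cm⁻¹.
Excess pairs vs high-spin: 1 − 0 = 1; pairing cost = +24500 cm⁻¹.
Net CFSE = -45440 + 24500 = -20940 cm⁻¹.

-20940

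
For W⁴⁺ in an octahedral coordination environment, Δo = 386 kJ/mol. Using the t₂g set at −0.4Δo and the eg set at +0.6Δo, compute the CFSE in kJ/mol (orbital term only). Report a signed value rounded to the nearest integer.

-309

W sits in group 6; removing 4 electrons leaves W⁴⁺ with 6 − 4 = 2 d electrons.
The d² electrons fill as t₂g² eg⁰.
Orbital CFSE = 2(-0.4) + 0(0.6) = -0.8Δo = -0.8 × 386 = -309 kJ/mol.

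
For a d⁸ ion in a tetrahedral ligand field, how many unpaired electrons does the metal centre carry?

2

With tetrahedral geometry the complex is necessarily high-spin.
Configuration: e^4 t2^4, giving 2 unpaired electrons.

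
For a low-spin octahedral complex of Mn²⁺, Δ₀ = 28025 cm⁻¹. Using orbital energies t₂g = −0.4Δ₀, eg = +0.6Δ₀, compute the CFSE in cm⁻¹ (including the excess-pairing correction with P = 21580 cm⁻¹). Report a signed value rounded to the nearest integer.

Mn sits in group 7; removing 2 electrons leaves Mn²⁺ with 7 − 2 = 5 d electrons.
Electron filling gives t₂g⁵ eg⁰.
Orbital CFSE = 5(-0.4) + 0(0.6) = -2.0Δ₀ = -2.0 × 28025 = -56050 cm⁻¹.
High-spin d⁵ would be t₂g³ eg² with 0 pairs; low-spin has 2, so 2 excess pairs cost +2P = +43160 cm⁻¹.
Combining: -56050 + 43160 = -12890 cm⁻¹.

-12890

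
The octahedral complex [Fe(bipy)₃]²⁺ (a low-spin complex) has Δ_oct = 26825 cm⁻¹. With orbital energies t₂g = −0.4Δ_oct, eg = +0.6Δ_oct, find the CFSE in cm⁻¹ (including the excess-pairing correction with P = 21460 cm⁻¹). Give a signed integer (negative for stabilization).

-21460

bipy is neutral, so the +2 overall charge sits on Fe: oxidation state +2.
Fe sits in group 8; removing 2 electrons leaves Fe²⁺ with 8 − 2 = 6 d electrons.
Configuration: t₂g⁶ eg⁰.
Orbital CFSE = 6(-0.4) + 0(0.6) = -2.4Δ_oct = -2.4 × 26825 = -64380 cm⁻¹.
Relative to high-spin t₂g⁴ eg² (1 paired), the low-spin configuration has 2 additional pairs, contributing +2 × 21460 = +42920 cm⁻¹.
Overall CFSE = -64380 + 42920 = -21460 cm⁻¹.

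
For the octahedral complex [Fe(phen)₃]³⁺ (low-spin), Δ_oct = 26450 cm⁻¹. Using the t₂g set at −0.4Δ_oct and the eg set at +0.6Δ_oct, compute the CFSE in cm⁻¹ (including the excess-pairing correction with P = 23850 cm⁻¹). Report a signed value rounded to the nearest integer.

-5200

phen is neutral, so the +3 overall charge sits on Fe: oxidation state +3.
Fe³⁺: group 8, so d-count = 8 − 3 = 5.
Configuration: t₂g⁵ eg⁰.
Orbital CFSE = 5(-0.4) + 0(0.6) = -2.0Δ_oct = -2.0 × 26450 = -52900 cm⁻¹.
Pairing penalty: 2 pairs vs 0 in the high-spin reference → 2 extra × P = 47700 cm⁻¹.
Overall CFSE = -52900 + 47700 = -5200 cm⁻¹.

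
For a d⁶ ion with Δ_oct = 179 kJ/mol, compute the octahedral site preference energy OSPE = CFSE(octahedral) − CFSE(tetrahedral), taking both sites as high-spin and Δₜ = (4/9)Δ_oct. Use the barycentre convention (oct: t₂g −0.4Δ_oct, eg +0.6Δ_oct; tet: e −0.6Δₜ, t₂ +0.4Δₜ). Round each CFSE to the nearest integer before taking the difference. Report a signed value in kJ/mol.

In an octahedral site d⁶ (HS) is t2g^4 e_g^2, giving CFSE(oct) = -0.4Δ_oct = -72 kJ/mol.
Tetrahedral: e^3 t2^3, CFSE = 3(−0.6) + 3(+0.4) = -0.6Δₜ = -0.6 × (4/9) × 179 = -48 kJ/mol.
OSPE = CFSE(oct) − CFSE(tet) = -72 − (-48) = -24 kJ/mol.

-24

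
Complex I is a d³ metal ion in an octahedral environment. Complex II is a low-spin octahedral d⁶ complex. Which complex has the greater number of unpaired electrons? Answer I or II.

I: t₂g³ eg⁰ → 3 unpaired.
II: t₂g⁶ eg⁰ → 0 unpaired.
So I has more unpaired electrons.

I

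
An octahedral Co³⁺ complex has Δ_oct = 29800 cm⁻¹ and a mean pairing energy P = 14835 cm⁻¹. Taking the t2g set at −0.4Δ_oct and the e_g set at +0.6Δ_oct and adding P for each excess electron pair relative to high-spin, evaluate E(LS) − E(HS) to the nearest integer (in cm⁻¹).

Group 9 minus oxidation state +3 gives a d⁶ configuration for Co³⁺.
High-spin: t2g^4 e_g^2, CFSE = -0.4Δ_oct = -11920 cm⁻¹.
Low-spin t2g^6 e_g^0 gives -2.4Δ_oct = -71520 cm⁻¹, but forming 2 extra pairs costs 2P = 29670 cm⁻¹, so E(LS) = -71520 + 29670 = -41850 cm⁻¹.
The difference is -41850 − (-11920) = -29930 cm⁻¹, so low-spin lies lower.

-29930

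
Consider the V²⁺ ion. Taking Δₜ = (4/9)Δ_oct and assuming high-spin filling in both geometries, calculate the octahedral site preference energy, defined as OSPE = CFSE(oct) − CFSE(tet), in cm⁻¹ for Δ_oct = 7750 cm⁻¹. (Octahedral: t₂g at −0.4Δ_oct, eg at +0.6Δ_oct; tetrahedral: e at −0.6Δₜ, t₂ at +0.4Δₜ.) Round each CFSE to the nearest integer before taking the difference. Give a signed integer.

-6544

Group 5 minus oxidation state +2 gives a d³ configuration for V²⁺.
Octahedral (high-spin): t₂g³ eg⁰, CFSE = 3(−0.4) + 0(+0.6) = -1.2Δ_oct = -1.2 × 7750 = -9300 cm⁻¹.
Tetrahedral e² t₂¹ gives -0.8Δₜ = -0.8 × (4/9) × 7750 = -2756 cm⁻¹.
OSPE = -9300 − (-2756) = -6544 cm⁻¹.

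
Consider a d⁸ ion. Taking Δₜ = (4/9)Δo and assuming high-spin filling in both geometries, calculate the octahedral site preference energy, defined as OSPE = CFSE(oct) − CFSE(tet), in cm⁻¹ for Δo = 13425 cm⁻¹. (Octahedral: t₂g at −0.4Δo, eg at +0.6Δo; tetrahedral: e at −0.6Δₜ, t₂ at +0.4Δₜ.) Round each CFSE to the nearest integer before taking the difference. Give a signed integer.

Octahedral (high-spin): t2g^6 e_g^2, CFSE = 6(−0.4) + 2(+0.6) = -1.2Δo = -1.2 × 13425 = -16110 cm⁻¹.
Tetrahedral e^4 t2^4 gives -0.8Δₜ = -0.8 × (4/9) × 13425 = -4773 cm⁻¹.
OSPE = -16110 − (-4773) = -11337 cm⁻¹.

-11337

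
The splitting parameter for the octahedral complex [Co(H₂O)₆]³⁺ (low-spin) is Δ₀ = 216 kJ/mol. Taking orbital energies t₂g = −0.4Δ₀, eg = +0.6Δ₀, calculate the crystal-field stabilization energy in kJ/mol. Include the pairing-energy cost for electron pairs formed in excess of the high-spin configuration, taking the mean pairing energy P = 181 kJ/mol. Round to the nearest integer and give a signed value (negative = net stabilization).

H₂O is neutral, so the +3 overall charge sits on Co: oxidation state +3.
Co³⁺: group 9, so d-count = 9 − 3 = 6.
Electron filling gives t₂g⁶ eg⁰.
CFSE(orbital) = 6×(-0.4Δ₀) + 0×(0.6Δ₀) = -2.4Δ₀; with Δ₀ = 216 kJ/mol that is -518 kJ/mol.
Pairing penalty: 3 pairs vs 1 in the high-spin reference → 2 extra × P = 362 kJ/mol.
Net CFSE = -518 + 362 = -156 kJ/mol.

-156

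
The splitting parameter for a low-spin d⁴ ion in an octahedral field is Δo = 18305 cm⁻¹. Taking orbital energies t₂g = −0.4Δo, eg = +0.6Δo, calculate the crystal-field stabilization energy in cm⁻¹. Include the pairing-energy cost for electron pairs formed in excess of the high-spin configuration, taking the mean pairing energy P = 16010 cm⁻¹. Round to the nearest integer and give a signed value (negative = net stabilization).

-13278

Configuration: t₂g⁴ eg⁰.
The orbital stabilization is -1.6Δo = -1.6 × 18305 = -29288 cm⁻¹.
High-spin d⁴ would be t₂g³ eg¹ with 0 pairs; low-spin has 1, so 1 excess pair costs +1P = +16010 cm⁻¹.
Overall CFSE = -29288 + 16010 = -13278 cm⁻¹.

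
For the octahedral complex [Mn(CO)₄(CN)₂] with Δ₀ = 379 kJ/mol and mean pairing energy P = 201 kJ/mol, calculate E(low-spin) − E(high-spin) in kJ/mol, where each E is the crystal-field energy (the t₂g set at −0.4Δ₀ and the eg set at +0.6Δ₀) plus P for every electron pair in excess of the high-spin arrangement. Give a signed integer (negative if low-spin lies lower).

Ligand charges: 4×(+0) from CO and 2×(-1) from CN⁻ sum to -2; with overall charge +0, Mn is +2.
Mn sits in group 7; removing 2 electrons leaves Mn²⁺ with 7 − 2 = 5 d electrons.
In the high-spin limit (t₂g³ eg²) the orbital term is 0.0Δ₀ = 0 kJ/mol, with no excess pairing.
Low-spin: t₂g⁵ eg⁰, orbital CFSE = -2.0Δ₀ = -758 kJ/mol; plus 2 excess pairs × P = +402 kJ/mol; total -356 kJ/mol.
The difference is -356 − (0) = -356 kJ/mol, so low-spin lies lower.

-356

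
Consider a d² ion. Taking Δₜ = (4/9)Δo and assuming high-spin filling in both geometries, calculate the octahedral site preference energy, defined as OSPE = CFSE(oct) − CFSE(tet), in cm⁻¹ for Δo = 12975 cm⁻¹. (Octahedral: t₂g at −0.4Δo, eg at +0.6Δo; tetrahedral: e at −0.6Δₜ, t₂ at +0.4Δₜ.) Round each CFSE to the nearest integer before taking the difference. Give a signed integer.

Octahedral (high-spin): t₂g² eg⁰, CFSE = 2(−0.4) + 0(+0.6) = -0.8Δo = -0.8 × 12975 = -10380 cm⁻¹.
Tetrahedral e² t₂⁰ gives -1.2Δₜ = -1.2 × (4/9) × 12975 = -6920 cm⁻¹.
OSPE = -10380 − (-6920) = -3460 cm⁻¹.

-3460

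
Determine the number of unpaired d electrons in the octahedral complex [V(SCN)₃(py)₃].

2

Ligand charges: 3×(-1) from SCN⁻ and 3×(+0) from py sum to -3; with overall charge +0, V is +3.
Group 5 minus oxidation state +3 gives a d² configuration for V³⁺.
Configuration: t2g^2 e_g^0, giving 2 unpaired electrons.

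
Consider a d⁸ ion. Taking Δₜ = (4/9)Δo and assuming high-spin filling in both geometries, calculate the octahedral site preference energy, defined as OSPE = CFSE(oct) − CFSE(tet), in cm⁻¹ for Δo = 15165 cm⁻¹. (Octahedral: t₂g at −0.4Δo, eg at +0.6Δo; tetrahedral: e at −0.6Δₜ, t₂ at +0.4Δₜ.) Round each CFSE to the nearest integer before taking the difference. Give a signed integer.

In an octahedral site d⁸ (HS) is t2g^6 e_g^2, giving CFSE(oct) = -1.2Δo = -18198 cm⁻¹.
Tetrahedral: e^4 t2^4, CFSE = 4(−0.6) + 4(+0.4) = -0.8Δₜ = -0.8 × (4/9) × 15165 = -5392 cm⁻¹.
Subtracting, OSPE = -18198 − (-5392) = -12806 cm⁻¹.

-12806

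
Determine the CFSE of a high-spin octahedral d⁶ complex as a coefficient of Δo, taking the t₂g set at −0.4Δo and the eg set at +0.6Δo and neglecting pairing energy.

Configuration: t₂g⁴ eg².
CFSE = 4(-0.4Δo) + 2(0.6Δo) = -1.6Δo + 1.2Δo = -0.4Δo.

-0.4 Δo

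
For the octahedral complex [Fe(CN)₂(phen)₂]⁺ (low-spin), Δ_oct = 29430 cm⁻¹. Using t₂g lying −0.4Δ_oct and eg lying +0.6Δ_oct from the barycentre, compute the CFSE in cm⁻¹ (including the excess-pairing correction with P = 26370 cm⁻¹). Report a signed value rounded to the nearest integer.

-6120

Ligand charges: 2×(-1) from CN⁻ and 2×(+0) from phen sum to -2; with overall charge +1, Fe is +3.
Fe³⁺: group 8, so d-count = 8 − 3 = 5.
The d⁵ electrons fill as t₂g⁵ eg⁰.
CFSE(orbital) = 5×(-0.4Δ_oct) + 0×(0.6Δ_oct) = -2.0Δ_oct; with Δ_oct = 29430 cm⁻¹ that is -58860 cm⁻¹.
Relative to high-spin t₂g³ eg² (0 paired), the low-spin configuration has 2 additional pairs, contributing +2 × 26370 = +52740 cm⁻¹.
Combining: -58860 + 52740 = -6120 cm⁻¹.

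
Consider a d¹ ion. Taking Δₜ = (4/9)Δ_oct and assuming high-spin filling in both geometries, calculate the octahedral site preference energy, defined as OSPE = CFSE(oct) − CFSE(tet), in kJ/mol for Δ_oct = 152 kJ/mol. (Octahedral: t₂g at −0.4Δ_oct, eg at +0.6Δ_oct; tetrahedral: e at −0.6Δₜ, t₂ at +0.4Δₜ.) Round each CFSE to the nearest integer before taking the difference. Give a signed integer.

In an octahedral site d¹ (HS) is t2g^1 e_g^0, giving CFSE(oct) = -0.4Δ_oct = -61 kJ/mol.
In a tetrahedral site the filling is e^1 t2^0: CFSE(tet) = -0.6Δₜ = -0.6 × (4/9)(152) = -41 kJ/mol.
OSPE = -61 − (-41) = -20 kJ/mol.

-20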